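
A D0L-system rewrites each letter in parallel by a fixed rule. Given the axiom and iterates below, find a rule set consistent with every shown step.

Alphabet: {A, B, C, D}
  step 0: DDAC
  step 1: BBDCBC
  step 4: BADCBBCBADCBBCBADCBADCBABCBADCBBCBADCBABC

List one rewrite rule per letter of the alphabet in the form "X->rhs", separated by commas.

A->DC, B->BA, C->BC, D->B

  step 0 ⇒ step 1: DDAC ⇒ B·B·DC·BC
    A ↦ DC
    C ↦ BC
    D ↦ B
    B ↦ BA  (constrained at step 1)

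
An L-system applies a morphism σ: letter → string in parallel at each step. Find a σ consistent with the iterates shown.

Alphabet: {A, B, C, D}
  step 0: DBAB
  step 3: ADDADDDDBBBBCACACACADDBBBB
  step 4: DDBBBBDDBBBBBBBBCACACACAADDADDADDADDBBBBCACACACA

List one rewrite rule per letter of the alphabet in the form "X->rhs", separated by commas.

  step 3 ⇒ step 4: ADDADDDDBBBBCACACACADDBBBB ⇒ DD·BB·BB·DD·BB·BB·BB·BB·CA·CA·CA·CA·A·DD·A·DD·A·DD·A·DD·BB·BB·CA·CA·CA·CA
    A ↦ DD
    B ↦ CA
    C ↦ A
    D ↦ BB

A->DD, B->CA, C->A, D->BB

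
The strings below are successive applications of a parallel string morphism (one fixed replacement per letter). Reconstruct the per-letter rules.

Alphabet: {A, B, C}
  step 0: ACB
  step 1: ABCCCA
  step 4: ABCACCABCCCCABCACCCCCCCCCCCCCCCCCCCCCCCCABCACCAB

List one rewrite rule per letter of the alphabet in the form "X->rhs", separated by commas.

A->AB, B->CA, C->CC

  step 0 ⇒ step 1: ACB ⇒ AB·CC·CA
    A ↦ AB
    B ↦ CA
    C ↦ CC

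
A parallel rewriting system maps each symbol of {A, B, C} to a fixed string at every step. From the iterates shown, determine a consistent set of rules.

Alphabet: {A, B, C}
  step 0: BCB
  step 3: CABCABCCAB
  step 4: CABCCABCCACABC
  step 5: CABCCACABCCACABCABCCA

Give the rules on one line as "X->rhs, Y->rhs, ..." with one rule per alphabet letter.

  step 4 ⇒ step 5: CABCCABCCACABC ⇒ CA·B·C·CA·CA·B·C·CA·CA·B·CA·B·C·CA
    A ↦ B
    B ↦ C
    C ↦ CA

A->B, B->C, C->CA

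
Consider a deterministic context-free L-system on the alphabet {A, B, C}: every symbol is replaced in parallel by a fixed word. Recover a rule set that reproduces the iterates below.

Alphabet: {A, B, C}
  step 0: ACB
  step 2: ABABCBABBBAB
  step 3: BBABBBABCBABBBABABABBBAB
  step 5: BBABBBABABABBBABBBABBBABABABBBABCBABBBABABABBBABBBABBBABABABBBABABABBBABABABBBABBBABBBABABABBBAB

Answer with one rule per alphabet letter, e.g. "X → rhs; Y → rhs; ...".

  step 2 ⇒ step 3: ABABCBABBBAB ⇒ BB·AB·BB·AB·CB·AB·BB·AB·AB·AB·BB·AB
    A ↦ BB
    B ↦ AB
    C ↦ CB

A->BB, B->AB, C->CB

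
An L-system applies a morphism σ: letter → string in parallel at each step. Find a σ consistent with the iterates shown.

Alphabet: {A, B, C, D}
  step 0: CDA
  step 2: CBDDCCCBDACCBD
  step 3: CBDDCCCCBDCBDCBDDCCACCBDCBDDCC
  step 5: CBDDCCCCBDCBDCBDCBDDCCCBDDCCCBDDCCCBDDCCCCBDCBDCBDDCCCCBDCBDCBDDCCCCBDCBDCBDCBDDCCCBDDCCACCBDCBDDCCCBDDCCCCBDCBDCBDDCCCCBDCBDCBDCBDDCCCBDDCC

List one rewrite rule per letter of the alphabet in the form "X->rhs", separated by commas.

  step 2 ⇒ step 3: CBDDCCCBDACCBD ⇒ CBD·DC·C·C·CBD·CBD·CBD·DC·C·AC·CBD·CBD·DC·C
    A ↦ AC
    B ↦ DC
    C ↦ CBD
    D ↦ C

A->AC, B->DC, C->CBD, D->C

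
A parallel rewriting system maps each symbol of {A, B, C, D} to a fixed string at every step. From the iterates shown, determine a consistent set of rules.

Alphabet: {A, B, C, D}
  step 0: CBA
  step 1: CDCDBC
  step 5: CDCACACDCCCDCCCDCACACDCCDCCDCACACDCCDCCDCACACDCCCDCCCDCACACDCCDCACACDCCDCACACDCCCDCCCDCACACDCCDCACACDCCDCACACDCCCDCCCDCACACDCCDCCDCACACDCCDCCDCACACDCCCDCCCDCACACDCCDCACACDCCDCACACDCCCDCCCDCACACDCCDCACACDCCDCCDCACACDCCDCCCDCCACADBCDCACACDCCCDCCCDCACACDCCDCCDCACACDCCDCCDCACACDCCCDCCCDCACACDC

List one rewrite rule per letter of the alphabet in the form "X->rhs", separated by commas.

  step 0 ⇒ step 1: CBA ⇒ CDC·DB·C
    A ↦ C
    B ↦ DB
    C ↦ CDC
    D ↦ ACA  (constrained at step 1)

A->C, B->DB, C->CDC, D->ACA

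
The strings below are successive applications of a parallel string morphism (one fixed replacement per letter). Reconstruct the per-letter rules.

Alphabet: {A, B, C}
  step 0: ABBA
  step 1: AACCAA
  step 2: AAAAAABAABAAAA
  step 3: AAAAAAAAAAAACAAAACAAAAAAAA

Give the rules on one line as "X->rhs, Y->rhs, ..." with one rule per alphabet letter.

A->AA, B->C, C->AAB

  step 2 ⇒ step 3: AAAAAABAABAAAA ⇒ AA·AA·AA·AA·AA·AA·C·AA·AA·C·AA·AA·AA·AA
    A ↦ AA
    B ↦ C
  step 1 ⇒ step 2: AACCAA ⇒ AA·AA·AAB·AAB·AA·AA
    C ↦ AAB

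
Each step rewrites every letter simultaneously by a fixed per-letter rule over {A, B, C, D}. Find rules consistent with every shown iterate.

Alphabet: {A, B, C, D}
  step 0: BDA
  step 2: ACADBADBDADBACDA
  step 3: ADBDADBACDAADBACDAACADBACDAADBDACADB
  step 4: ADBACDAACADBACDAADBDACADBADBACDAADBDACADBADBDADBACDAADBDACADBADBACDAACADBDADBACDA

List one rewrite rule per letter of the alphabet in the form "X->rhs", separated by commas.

A->ADB, B->DA, C->D, D->AC

  step 3 ⇒ step 4: ADBDADBACDAADBACDAACADBACDAADBDACADB ⇒ ADB·AC·DA·AC·ADB·AC·DA·ADB·D·AC·ADB·ADB·AC·DA·ADB·D·AC·ADB·ADB·D·ADB·AC·DA·ADB·D·AC·ADB·ADB·AC·DA·AC·ADB·D·ADB·AC·DA
    A ↦ ADB
    B ↦ DA
    C ↦ D
    D ↦ AC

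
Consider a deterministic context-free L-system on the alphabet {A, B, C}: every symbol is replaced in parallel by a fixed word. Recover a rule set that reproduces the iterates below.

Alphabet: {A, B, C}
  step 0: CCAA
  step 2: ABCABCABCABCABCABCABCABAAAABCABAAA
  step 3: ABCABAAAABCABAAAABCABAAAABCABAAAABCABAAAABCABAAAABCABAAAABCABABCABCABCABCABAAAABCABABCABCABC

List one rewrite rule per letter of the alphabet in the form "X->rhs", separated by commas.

A->ABC, B->AB, C->AAA

  step 2 ⇒ step 3: ABCABCABCABCABCABCABCABAAAABCABAAA ⇒ ABC·AB·AAA·ABC·AB·AAA·ABC·AB·AAA·ABC·AB·AAA·ABC·AB·AAA·ABC·AB·AAA·ABC·AB·AAA·ABC·AB·ABC·ABC·ABC·ABC·AB·AAA·ABC·AB·ABC·ABC·ABC
    A ↦ ABC
    B ↦ AB
    C ↦ AAA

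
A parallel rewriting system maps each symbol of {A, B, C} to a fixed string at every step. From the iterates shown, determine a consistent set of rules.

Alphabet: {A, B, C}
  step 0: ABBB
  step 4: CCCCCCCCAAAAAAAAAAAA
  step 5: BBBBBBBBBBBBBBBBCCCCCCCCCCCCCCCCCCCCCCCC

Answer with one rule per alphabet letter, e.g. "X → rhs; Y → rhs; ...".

  step 4 ⇒ step 5: CCCCCCCCAAAAAAAAAAAA ⇒ BB·BB·BB·BB·BB·BB·BB·BB·CC·CC·CC·CC·CC·CC·CC·CC·CC·CC·CC·CC
    A ↦ CC
    C ↦ BB
    B ↦ A  (constrained at step 0)

A->CC, B->A, C->BB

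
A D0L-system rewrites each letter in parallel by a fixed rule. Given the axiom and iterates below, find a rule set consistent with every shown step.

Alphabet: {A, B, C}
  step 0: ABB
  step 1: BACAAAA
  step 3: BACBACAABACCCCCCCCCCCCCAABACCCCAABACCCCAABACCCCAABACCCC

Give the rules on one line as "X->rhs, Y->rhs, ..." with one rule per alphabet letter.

A->BAC, B->AA, C->CCC

  step 0 ⇒ step 1: ABB ⇒ BAC·AA·AA
    A ↦ BAC
    B ↦ AA
    C ↦ CCC  (constrained at step 1)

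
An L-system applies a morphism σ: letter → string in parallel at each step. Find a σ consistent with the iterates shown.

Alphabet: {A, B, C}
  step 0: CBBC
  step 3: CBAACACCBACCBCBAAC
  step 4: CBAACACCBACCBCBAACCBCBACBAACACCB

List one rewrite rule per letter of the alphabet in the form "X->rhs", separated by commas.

A->AC, B->A, C->CB

  step 3 ⇒ step 4: CBAACACCBACCBCBAAC ⇒ CB·A·AC·AC·CB·AC·CB·CB·A·AC·CB·CB·A·CB·A·AC·AC·CB
    A ↦ AC
    B ↦ A
    C ↦ CB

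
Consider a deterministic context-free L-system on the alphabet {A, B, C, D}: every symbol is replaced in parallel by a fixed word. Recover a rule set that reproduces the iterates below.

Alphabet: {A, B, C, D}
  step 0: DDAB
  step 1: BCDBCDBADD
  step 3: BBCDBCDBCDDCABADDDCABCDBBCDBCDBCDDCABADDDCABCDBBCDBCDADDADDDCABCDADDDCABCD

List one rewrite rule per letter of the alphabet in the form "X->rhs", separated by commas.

  step 0 ⇒ step 1: DDAB ⇒ BCD·BCD·B·ADD
    A ↦ B
    B ↦ ADD
    D ↦ BCD
    C ↦ DCA  (constrained at step 1)

A->B, B->ADD, C->DCA, D->BCD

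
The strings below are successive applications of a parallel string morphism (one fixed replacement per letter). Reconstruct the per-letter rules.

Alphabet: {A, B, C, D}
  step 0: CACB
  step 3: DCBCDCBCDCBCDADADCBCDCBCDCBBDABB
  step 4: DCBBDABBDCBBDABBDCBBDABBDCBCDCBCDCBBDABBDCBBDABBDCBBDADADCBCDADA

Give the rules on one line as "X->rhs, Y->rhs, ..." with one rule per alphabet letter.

A->BC, B->DA, C->BB, D->DC

  step 3 ⇒ step 4: DCBCDCBCDCBCDADADCBCDCBCDCBBDABB ⇒ DC·BB·DA·BB·DC·BB·DA·BB·DC·BB·DA·BB·DC·BC·DC·BC·DC·BB·DA·BB·DC·BB·DA·BB·DC·BB·DA·DA·DC·BC·DA·DA
    A ↦ BC
    B ↦ DA
    C ↦ BB
    D ↦ DC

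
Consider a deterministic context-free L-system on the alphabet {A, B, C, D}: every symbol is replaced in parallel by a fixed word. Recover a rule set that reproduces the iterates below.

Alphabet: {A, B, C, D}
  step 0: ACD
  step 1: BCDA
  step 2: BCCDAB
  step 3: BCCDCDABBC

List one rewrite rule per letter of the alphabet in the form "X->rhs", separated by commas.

A->B, B->BC, C->CD, D->A

  step 2 ⇒ step 3: BCCDAB ⇒ BC·CD·CD·A·B·BC
    A ↦ B
    B ↦ BC
    C ↦ CD
    D ↦ A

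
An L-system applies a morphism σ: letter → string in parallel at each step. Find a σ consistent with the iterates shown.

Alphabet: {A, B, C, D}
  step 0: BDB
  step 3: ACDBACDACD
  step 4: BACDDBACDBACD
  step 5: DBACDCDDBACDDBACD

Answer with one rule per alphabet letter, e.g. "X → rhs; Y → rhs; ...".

  step 4 ⇒ step 5: BACDDBACDBACD ⇒ D·B·A·CD·CD·D·B·A·CD·D·B·A·CD
    A ↦ B
    B ↦ D
    C ↦ A
    D ↦ CD

A->B, B->D, C->A, D->CD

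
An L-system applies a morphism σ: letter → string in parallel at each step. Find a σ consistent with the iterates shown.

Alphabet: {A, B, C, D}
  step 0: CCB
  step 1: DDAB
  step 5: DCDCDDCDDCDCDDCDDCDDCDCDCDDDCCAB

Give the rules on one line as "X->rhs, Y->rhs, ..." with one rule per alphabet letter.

  step 0 ⇒ step 1: CCB ⇒ D·D·AB
    B ↦ AB
    C ↦ D
    A ↦ CC  (constrained at step 1)
    D ↦ CD  (constrained at step 1)

A->CC, B->AB, C->D, D->CD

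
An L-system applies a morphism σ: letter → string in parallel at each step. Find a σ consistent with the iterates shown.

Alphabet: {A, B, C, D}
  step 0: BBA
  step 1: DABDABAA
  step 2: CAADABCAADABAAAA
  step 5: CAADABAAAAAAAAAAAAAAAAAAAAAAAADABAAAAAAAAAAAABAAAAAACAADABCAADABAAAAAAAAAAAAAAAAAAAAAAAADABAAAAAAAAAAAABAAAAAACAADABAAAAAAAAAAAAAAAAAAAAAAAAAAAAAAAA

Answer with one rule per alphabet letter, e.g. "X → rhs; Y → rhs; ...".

  step 1 ⇒ step 2: DABDABAA ⇒ C·AA·DAB·C·AA·DAB·AA·AA
    A ↦ AA
    B ↦ DAB
    D ↦ C
    C ↦ BAA  (constrained at step 2)

A->AA, B->DAB, C->BAA, D->C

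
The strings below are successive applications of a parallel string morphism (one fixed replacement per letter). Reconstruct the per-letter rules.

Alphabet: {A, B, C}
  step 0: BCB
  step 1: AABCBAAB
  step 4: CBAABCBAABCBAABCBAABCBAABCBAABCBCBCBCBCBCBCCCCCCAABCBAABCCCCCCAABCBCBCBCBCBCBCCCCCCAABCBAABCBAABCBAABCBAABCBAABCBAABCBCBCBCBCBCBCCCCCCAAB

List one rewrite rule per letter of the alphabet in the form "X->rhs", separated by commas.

A->CCC, B->AAB, C->CB

  step 0 ⇒ step 1: BCB ⇒ AAB·CB·AAB
    B ↦ AAB
    C ↦ CB
    A ↦ CCC  (constrained at step 1)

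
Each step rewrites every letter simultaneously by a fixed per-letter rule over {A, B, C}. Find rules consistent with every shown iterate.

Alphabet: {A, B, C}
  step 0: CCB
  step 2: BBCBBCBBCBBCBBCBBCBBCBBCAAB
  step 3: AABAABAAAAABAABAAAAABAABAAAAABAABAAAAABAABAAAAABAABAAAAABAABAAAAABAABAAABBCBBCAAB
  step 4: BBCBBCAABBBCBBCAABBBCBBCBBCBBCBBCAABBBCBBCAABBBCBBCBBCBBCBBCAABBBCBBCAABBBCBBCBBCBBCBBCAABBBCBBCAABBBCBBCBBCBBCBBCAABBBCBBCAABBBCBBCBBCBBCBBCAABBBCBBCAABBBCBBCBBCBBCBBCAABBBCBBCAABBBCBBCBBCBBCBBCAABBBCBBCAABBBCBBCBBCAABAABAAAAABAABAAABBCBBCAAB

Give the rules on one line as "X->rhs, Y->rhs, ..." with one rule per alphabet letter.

A->BBC, B->AAB, C->AAA

  step 3 ⇒ step 4: AABAABAAAAABAABAAAAABAABAAAAABAABAAAAABAABAAAAABAABAAAAABAABAAAAABAABAAABBCBBCAAB ⇒ BBC·BBC·AAB·BBC·BBC·AAB·BBC·BBC·BBC·BBC·BBC·AAB·BBC·BBC·AAB·BBC·BBC·BBC·BBC·BBC·AAB·BBC·BBC·AAB·BBC·BBC·BBC·BBC·BBC·AAB·BBC·BBC·AAB·BBC·BBC·BBC·BBC·BBC·AAB·BBC·BBC·AAB·BBC·BBC·BBC·BBC·BBC·AAB·BBC·BBC·AAB·BBC·BBC·BBC·BBC·BBC·AAB·BBC·BBC·AAB·BBC·BBC·BBC·BBC·BBC·AAB·BBC·BBC·AAB·BBC·BBC·BBC·AAB·AAB·AAA·AAB·AAB·AAA·BBC·BBC·AAB
    A ↦ BBC
    B ↦ AAB
    C ↦ AAA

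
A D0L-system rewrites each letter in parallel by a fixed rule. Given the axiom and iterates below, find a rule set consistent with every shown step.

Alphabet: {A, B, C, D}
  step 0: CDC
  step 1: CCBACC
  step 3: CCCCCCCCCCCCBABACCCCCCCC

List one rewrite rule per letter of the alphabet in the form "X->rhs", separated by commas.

  step 0 ⇒ step 1: CDC ⇒ CC·BA·CC
    C ↦ CC
    D ↦ BA
    A ↦ DD  (constrained at step 1)
    B ↦ CC  (constrained at step 1)

A->DD, B->CC, C->CC, D->BA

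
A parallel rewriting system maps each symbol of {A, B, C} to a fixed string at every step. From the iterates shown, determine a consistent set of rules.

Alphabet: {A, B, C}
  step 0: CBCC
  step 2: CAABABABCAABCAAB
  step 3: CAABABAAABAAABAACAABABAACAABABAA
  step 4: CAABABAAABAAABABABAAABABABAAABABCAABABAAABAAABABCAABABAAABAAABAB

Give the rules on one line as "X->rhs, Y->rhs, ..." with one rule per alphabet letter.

A->AB, B->AA, C->CA

  step 3 ⇒ step 4: CAABABAAABAAABAACAABABAACAABABAA ⇒ CA·AB·AB·AA·AB·AA·AB·AB·AB·AA·AB·AB·AB·AA·AB·AB·CA·AB·AB·AA·AB·AA·AB·AB·CA·AB·AB·AA·AB·AA·AB·AB
    A ↦ AB
    B ↦ AA
    C ↦ CA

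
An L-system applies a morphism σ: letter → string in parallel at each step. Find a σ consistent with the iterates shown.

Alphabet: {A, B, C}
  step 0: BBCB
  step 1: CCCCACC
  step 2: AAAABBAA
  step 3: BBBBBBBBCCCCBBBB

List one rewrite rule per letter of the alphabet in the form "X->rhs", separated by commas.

  step 2 ⇒ step 3: AAAABBAA ⇒ BB·BB·BB·BB·CC·CC·BB·BB
    A ↦ BB
    B ↦ CC
  step 0 ⇒ step 1: BBCB ⇒ CC·CC·A·CC
    C ↦ A

A->BB, B->CC, C->A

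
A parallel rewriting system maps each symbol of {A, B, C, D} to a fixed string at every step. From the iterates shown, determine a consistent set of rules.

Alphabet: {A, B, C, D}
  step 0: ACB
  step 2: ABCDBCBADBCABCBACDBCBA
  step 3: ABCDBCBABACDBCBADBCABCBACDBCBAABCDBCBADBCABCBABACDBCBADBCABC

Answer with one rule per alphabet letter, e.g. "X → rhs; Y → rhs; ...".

A->ABC, B->DBC, C->BA, D->BAC

  step 2 ⇒ step 3: ABCDBCBADBCABCBACDBCBA ⇒ ABC·DBC·BA·BAC·DBC·BA·DBC·ABC·BAC·DBC·BA·ABC·DBC·BA·DBC·ABC·BA·BAC·DBC·BA·DBC·ABC
    A ↦ ABC
    B ↦ DBC
    C ↦ BA
    D ↦ BAC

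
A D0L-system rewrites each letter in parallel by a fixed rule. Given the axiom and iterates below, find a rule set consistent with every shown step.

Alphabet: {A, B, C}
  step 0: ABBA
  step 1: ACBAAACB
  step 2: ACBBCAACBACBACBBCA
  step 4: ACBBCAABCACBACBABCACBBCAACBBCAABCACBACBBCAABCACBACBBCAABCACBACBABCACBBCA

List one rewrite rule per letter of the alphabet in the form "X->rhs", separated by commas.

  step 1 ⇒ step 2: ACBAAACB ⇒ ACB·BC·A·ACB·ACB·ACB·BC·A
    A ↦ ACB
    B ↦ A
    C ↦ BC

A->ACB, B->A, C->BC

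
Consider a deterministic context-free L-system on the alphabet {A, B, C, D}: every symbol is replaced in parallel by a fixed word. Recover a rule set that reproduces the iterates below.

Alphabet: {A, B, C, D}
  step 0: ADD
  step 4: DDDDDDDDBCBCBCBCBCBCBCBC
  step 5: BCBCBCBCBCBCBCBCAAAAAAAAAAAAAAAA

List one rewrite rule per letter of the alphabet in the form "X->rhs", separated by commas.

  step 4 ⇒ step 5: DDDDDDDDBCBCBCBCBCBCBCBC ⇒ BC·BC·BC·BC·BC·BC·BC·BC·A·A·A·A·A·A·A·A·A·A·A·A·A·A·A·A
    B ↦ A
    C ↦ A
    D ↦ BC
    A ↦ DD  (constrained at step 0)

A->DD, B->A, C->A, D->BC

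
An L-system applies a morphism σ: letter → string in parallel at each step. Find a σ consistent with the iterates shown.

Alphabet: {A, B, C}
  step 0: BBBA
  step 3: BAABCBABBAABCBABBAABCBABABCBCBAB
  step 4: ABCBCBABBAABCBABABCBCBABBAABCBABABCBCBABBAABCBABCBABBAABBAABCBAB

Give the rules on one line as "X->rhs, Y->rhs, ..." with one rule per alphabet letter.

A->CB, B->AB, C->BA

  step 3 ⇒ step 4: BAABCBABBAABCBABBAABCBABABCBCBAB ⇒ AB·CB·CB·AB·BA·AB·CB·AB·AB·CB·CB·AB·BA·AB·CB·AB·AB·CB·CB·AB·BA·AB·CB·AB·CB·AB·BA·AB·BA·AB·CB·AB
    A ↦ CB
    B ↦ AB
    C ↦ BA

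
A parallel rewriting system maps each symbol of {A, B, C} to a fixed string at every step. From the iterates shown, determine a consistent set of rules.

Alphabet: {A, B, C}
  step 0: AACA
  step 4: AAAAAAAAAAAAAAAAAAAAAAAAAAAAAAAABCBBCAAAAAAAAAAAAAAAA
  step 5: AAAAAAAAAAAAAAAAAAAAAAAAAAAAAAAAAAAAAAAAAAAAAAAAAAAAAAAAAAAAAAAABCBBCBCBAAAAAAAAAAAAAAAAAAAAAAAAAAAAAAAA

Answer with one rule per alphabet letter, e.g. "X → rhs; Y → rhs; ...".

  step 4 ⇒ step 5: AAAAAAAAAAAAAAAAAAAAAAAAAAAAAAAABCBBCAAAAAAAAAAAAAAAA ⇒ AA·AA·AA·AA·AA·AA·AA·AA·AA·AA·AA·AA·AA·AA·AA·AA·AA·AA·AA·AA·AA·AA·AA·AA·AA·AA·AA·AA·AA·AA·AA·AA·BC·B·BC·BC·B·AA·AA·AA·AA·AA·AA·AA·AA·AA·AA·AA·AA·AA·AA·AA·AA
    A ↦ AA
    B ↦ BC
    C ↦ B

A->AA, B->BC, C->B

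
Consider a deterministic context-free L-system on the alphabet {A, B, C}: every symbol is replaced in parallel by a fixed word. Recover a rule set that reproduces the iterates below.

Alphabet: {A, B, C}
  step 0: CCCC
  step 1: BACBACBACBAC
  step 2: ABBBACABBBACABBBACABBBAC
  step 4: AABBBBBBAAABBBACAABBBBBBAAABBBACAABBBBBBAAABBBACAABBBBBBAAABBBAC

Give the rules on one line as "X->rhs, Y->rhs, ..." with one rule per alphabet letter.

A->BB, B->A, C->BAC

  step 1 ⇒ step 2: BACBACBACBAC ⇒ A·BB·BAC·A·BB·BAC·A·BB·BAC·A·BB·BAC
    A ↦ BB
    B ↦ A
    C ↦ BAC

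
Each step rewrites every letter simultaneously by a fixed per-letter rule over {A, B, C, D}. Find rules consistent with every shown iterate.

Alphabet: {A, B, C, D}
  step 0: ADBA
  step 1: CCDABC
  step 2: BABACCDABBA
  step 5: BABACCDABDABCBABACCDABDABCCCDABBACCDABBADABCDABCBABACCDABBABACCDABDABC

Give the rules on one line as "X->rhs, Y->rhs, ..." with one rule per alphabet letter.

A->C, B->DAB, C->BA, D->C

  step 1 ⇒ step 2: CCDABC ⇒ BA·BA·C·C·DAB·BA
    A ↦ C
    B ↦ DAB
    C ↦ BA
    D ↦ C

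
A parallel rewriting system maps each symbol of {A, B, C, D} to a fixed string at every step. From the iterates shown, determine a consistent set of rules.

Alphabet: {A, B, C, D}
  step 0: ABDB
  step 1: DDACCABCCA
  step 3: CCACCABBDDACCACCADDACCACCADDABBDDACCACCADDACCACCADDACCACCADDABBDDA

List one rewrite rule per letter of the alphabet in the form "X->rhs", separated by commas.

A->DDA, B->CCA, C->CCA, D->B

  step 0 ⇒ step 1: ABDB ⇒ DDA·CCA·B·CCA
    A ↦ DDA
    B ↦ CCA
    D ↦ B
    C ↦ CCA  (constrained at step 1)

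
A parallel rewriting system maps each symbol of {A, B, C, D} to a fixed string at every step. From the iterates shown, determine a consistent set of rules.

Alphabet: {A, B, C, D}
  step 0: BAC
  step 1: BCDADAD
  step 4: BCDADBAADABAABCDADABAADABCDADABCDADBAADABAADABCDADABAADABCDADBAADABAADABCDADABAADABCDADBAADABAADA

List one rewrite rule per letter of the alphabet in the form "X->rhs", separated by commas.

  step 0 ⇒ step 1: BAC ⇒ BC·DA·DAD
    A ↦ DA
    B ↦ BC
    C ↦ DAD
    D ↦ BAA  (constrained at step 1)

A->DA, B->BC, C->DAD, D->BAA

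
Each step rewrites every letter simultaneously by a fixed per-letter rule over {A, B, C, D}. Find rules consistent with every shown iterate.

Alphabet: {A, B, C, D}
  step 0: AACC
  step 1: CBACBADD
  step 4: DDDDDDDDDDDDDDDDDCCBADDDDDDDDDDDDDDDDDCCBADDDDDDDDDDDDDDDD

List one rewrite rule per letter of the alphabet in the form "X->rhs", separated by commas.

  step 0 ⇒ step 1: AACC ⇒ CBA·CBA·D·D
    A ↦ CBA
    C ↦ D
    B ↦ DC  (constrained at step 1)
    D ↦ DD  (constrained at step 1)

A->CBA, B->DC, C->D, D->DD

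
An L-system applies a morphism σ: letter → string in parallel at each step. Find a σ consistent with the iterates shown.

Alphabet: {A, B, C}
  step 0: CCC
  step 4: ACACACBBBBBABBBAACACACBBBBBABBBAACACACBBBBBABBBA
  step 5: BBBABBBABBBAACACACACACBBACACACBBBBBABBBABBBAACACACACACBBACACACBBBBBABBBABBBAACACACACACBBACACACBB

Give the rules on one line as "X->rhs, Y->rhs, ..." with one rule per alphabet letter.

  step 4 ⇒ step 5: ACACACBBBBBABBBAACACACBBBBBABBBAACACACBBBBBABBBA ⇒ BB·BA·BB·BA·BB·BA·AC·AC·AC·AC·AC·BB·AC·AC·AC·BB·BB·BA·BB·BA·BB·BA·AC·AC·AC·AC·AC·BB·AC·AC·AC·BB·BB·BA·BB·BA·BB·BA·AC·AC·AC·AC·AC·BB·AC·AC·AC·BB
    A ↦ BB
    B ↦ AC
    C ↦ BA

A->BB, B->AC, C->BA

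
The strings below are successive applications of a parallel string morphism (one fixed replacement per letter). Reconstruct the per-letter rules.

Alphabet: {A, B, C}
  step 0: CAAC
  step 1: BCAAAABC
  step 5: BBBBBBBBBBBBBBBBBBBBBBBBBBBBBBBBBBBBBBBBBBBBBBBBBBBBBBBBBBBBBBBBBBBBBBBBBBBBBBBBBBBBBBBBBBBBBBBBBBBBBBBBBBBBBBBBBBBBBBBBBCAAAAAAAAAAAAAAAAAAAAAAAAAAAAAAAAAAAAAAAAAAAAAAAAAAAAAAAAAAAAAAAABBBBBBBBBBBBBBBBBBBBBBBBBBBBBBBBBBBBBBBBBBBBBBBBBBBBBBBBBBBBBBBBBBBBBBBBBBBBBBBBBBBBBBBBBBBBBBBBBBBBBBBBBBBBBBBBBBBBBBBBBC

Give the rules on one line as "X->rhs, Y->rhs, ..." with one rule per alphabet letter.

  step 0 ⇒ step 1: CAAC ⇒ BC·AA·AA·BC
    A ↦ AA
    C ↦ BC
    B ↦ BBB  (constrained at step 1)

A->AA, B->BBB, C->BC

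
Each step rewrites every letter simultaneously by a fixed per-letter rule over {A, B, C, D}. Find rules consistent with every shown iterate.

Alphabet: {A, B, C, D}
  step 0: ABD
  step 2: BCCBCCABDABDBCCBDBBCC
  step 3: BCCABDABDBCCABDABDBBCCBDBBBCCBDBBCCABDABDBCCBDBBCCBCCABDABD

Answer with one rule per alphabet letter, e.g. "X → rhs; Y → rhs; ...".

  step 2 ⇒ step 3: BCCBCCABDABDBCCBDBBCC ⇒ BCC·ABD·ABD·BCC·ABD·ABD·B·BCC·BDB·B·BCC·BDB·BCC·ABD·ABD·BCC·BDB·BCC·BCC·ABD·ABD
    A ↦ B
    B ↦ BCC
    C ↦ ABD
    D ↦ BDB

A->B, B->BCC, C->ABD, D->BDB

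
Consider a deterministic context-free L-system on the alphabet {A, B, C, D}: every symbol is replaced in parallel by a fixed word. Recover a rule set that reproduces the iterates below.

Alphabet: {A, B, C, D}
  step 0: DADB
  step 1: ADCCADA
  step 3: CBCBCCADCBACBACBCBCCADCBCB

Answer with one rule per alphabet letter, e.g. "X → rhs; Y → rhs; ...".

A->CC, B->A, C->CB, D->AD

  step 0 ⇒ step 1: DADB ⇒ AD·CC·AD·A
    A ↦ CC
    B ↦ A
    D ↦ AD
    C ↦ CB  (constrained at step 1)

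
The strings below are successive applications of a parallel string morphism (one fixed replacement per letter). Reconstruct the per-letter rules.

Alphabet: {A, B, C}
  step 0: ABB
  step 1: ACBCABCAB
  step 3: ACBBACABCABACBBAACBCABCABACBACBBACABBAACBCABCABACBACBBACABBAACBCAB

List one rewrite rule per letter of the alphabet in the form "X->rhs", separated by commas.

  step 0 ⇒ step 1: ABB ⇒ ACB·CAB·CAB
    A ↦ ACB
    B ↦ CAB
    C ↦ BA  (constrained at step 1)

A->ACB, B->CAB, C->BA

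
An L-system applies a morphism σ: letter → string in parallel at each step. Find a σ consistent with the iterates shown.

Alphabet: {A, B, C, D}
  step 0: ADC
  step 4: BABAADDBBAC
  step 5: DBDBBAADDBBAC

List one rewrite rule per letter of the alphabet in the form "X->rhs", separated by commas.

A->B, B->D, C->BAC, D->A

  step 4 ⇒ step 5: BABAADDBBAC ⇒ D·B·D·B·B·A·A·D·D·B·BAC
    A ↦ B
    B ↦ D
    C ↦ BAC
    D ↦ A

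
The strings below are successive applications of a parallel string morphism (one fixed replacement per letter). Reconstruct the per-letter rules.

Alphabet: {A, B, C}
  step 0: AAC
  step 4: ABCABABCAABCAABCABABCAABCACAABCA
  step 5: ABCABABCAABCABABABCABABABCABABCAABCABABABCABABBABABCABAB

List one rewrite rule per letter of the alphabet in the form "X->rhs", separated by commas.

A->AB, B->CA, C->B

  step 4 ⇒ step 5: ABCABABCAABCAABCABABCAABCACAABCA ⇒ AB·CA·B·AB·CA·AB·CA·B·AB·AB·CA·B·AB·AB·CA·B·AB·CA·AB·CA·B·AB·AB·CA·B·AB·B·AB·AB·CA·B·AB
    A ↦ AB
    B ↦ CA
    C ↦ B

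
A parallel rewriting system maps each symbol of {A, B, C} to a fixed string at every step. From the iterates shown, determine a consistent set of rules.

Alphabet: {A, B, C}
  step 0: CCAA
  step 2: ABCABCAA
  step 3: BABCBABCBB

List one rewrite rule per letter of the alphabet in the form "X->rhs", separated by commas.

A->B, B->A, C->BC

  step 2 ⇒ step 3: ABCABCAA ⇒ B·A·BC·B·A·BC·B·B
    A ↦ B
    B ↦ A
    C ↦ BC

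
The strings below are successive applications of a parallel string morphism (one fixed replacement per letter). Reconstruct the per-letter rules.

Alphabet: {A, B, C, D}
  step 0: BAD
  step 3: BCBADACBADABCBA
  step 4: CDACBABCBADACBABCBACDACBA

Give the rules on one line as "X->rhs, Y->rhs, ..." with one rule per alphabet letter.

  step 3 ⇒ step 4: BCBADACBADABCBA ⇒ C·DA·C·BA·BC·BA·DA·C·BA·BC·BA·C·DA·C·BA
    A ↦ BA
    B ↦ C
    C ↦ DA
    D ↦ BC

A->BA, B->C, C->DA, D->BC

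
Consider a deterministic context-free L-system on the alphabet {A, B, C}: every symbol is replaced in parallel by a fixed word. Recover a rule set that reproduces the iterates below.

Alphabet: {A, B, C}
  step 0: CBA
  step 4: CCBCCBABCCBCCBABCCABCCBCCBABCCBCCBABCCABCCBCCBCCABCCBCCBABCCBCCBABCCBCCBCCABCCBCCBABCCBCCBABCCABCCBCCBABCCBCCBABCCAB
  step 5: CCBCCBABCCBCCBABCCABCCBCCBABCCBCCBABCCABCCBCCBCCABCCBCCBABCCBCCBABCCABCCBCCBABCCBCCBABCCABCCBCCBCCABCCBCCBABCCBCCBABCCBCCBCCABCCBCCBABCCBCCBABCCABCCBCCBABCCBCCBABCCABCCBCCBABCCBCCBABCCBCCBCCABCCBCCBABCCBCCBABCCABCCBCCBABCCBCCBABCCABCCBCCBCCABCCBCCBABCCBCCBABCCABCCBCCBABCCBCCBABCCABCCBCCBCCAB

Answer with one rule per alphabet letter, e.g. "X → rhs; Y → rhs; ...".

  step 4 ⇒ step 5: CCBCCBABCCBCCBABCCABCCBCCBABCCBCCBABCCABCCBCCBCCABCCBCCBABCCBCCBABCCBCCBCCABCCBCCBABCCBCCBABCCABCCBCCBABCCBCCBABCCAB ⇒ CCB·CCB·AB·CCB·CCB·AB·CC·AB·CCB·CCB·AB·CCB·CCB·AB·CC·AB·CCB·CCB·CC·AB·CCB·CCB·AB·CCB·CCB·AB·CC·AB·CCB·CCB·AB·CCB·CCB·AB·CC·AB·CCB·CCB·CC·AB·CCB·CCB·AB·CCB·CCB·AB·CCB·CCB·CC·AB·CCB·CCB·AB·CCB·CCB·AB·CC·AB·CCB·CCB·AB·CCB·CCB·AB·CC·AB·CCB·CCB·AB·CCB·CCB·AB·CCB·CCB·CC·AB·CCB·CCB·AB·CCB·CCB·AB·CC·AB·CCB·CCB·AB·CCB·CCB·AB·CC·AB·CCB·CCB·CC·AB·CCB·CCB·AB·CCB·CCB·AB·CC·AB·CCB·CCB·AB·CCB·CCB·AB·CC·AB·CCB·CCB·CC·AB
    A ↦ CC
    B ↦ AB
    C ↦ CCB

A->CC, B->AB, C->CCB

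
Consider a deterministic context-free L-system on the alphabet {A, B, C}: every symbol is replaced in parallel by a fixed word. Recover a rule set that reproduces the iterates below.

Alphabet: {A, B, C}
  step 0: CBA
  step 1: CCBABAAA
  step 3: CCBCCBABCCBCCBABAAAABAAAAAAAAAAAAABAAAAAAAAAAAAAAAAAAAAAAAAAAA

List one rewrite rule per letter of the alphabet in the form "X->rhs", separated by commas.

  step 0 ⇒ step 1: CBA ⇒ CCB·AB·AAA
    A ↦ AAA
    B ↦ AB
    C ↦ CCB

A->AAA, B->AB, C->CCB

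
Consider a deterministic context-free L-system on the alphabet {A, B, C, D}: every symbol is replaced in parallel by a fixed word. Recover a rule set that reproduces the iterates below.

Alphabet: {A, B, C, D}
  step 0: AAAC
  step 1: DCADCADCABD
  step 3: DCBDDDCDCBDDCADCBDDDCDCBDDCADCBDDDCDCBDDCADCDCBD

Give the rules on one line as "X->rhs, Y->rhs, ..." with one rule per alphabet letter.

  step 0 ⇒ step 1: AAAC ⇒ DCA·DCA·DCA·BD
    A ↦ DCA
    C ↦ BD
    B ↦ D  (constrained at step 1)
    D ↦ DC  (constrained at step 1)

A->DCA, B->D, C->BD, D->DC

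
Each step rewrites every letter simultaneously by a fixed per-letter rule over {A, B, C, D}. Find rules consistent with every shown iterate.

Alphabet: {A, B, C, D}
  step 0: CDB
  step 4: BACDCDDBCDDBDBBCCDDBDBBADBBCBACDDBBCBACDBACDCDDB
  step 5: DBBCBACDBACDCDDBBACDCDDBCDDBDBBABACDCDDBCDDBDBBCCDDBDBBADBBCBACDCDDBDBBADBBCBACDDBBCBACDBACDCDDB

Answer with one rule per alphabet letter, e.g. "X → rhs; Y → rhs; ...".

A->BC, B->DB, C->BA, D->CD

  step 4 ⇒ step 5: BACDCDDBCDDBDBBCCDDBDBBADBBCBACDDBBCBACDBACDCDDB ⇒ DB·BC·BA·CD·BA·CD·CD·DB·BA·CD·CD·DB·CD·DB·DB·BA·BA·CD·CD·DB·CD·DB·DB·BC·CD·DB·DB·BA·DB·BC·BA·CD·CD·DB·DB·BA·DB·BC·BA·CD·DB·BC·BA·CD·BA·CD·CD·DB
    A ↦ BC
    B ↦ DB
    C ↦ BA
    D ↦ CD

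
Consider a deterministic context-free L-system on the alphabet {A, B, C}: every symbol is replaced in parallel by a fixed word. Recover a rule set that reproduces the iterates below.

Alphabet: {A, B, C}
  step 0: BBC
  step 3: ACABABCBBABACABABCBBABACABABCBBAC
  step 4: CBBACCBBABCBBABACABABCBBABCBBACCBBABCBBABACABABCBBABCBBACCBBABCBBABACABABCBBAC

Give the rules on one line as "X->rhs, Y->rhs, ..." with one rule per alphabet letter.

  step 3 ⇒ step 4: ACABABCBBABACABABCBBABACABABCBBAC ⇒ CBB·AC·CBB·AB·CBB·AB·AC·AB·AB·CBB·AB·CBB·AC·CBB·AB·CBB·AB·AC·AB·AB·CBB·AB·CBB·AC·CBB·AB·CBB·AB·AC·AB·AB·CBB·AC
    A ↦ CBB
    B ↦ AB
    C ↦ AC

A->CBB, B->AB, C->AC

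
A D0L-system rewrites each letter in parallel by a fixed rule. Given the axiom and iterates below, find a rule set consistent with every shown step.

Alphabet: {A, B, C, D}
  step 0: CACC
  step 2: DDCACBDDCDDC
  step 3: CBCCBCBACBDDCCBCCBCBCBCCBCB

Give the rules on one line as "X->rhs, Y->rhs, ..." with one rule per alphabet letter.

  step 2 ⇒ step 3: DDCACBDDCDDC ⇒ CBC·CBC·B·AC·B·DDC·CBC·CBC·B·CBC·CBC·B
    A ↦ AC
    B ↦ DDC
    C ↦ B
    D ↦ CBC

A->AC, B->DDC, C->B, D->CBC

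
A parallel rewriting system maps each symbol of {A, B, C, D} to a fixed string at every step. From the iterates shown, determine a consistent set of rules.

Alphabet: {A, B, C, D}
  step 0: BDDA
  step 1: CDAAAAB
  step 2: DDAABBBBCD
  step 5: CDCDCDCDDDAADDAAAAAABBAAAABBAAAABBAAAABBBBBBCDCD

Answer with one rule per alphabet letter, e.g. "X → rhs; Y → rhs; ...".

  step 1 ⇒ step 2: CDAAAAB ⇒ DD·AA·B·B·B·B·CD
    A ↦ B
    B ↦ CD
    C ↦ DD
    D ↦ AA

A->B, B->CD, C->DD, D->AA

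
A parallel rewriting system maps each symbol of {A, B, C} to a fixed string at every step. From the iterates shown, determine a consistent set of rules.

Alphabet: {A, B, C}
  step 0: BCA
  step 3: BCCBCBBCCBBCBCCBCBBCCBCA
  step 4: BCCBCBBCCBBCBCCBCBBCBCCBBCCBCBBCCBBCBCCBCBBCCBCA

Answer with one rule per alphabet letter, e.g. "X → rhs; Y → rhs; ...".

A->CA, B->BC, C->CB

  step 3 ⇒ step 4: BCCBCBBCCBBCBCCBCBBCCBCA ⇒ BC·CB·CB·BC·CB·BC·BC·CB·CB·BC·BC·CB·BC·CB·CB·BC·CB·BC·BC·CB·CB·BC·CB·CA
    A ↦ CA
    B ↦ BC
    C ↦ CB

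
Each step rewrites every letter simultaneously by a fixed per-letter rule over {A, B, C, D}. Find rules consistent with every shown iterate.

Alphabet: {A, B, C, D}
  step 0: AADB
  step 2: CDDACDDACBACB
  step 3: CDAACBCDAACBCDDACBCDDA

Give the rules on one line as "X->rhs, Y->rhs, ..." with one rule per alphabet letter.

A->CB, B->DA, C->CD, D->A

  step 2 ⇒ step 3: CDDACDDACBACB ⇒ CD·A·A·CB·CD·A·A·CB·CD·DA·CB·CD·DA
    A ↦ CB
    B ↦ DA
    C ↦ CD
    D ↦ A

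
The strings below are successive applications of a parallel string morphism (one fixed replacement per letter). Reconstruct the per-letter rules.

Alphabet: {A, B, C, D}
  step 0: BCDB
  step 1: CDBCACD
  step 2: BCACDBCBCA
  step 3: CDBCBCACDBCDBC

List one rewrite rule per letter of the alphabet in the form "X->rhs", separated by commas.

A->C, B->CD, C->B, D->CA

  step 2 ⇒ step 3: BCACDBCBCA ⇒ CD·B·C·B·CA·CD·B·CD·B·C
    A ↦ C
    B ↦ CD
    C ↦ B
    D ↦ CA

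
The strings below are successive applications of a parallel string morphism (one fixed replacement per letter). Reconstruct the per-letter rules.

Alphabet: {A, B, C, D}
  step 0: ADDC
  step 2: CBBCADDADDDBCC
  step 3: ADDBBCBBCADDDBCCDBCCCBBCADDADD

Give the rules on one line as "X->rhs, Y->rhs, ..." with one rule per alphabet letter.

  step 2 ⇒ step 3: CBBCADDADDDBCC ⇒ ADD·BBC·BBC·ADD·DB·C·C·DB·C·C·C·BBC·ADD·ADD
    A ↦ DB
    B ↦ BBC
    C ↦ ADD
    D ↦ C

A->DB, B->BBC, C->ADD, D->C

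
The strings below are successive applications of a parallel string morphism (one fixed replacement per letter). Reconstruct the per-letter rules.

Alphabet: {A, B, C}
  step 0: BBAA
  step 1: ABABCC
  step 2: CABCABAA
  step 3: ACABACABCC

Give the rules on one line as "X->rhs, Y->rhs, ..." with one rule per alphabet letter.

A->C, B->AB, C->A

  step 2 ⇒ step 3: CABCABAA ⇒ A·C·AB·A·C·AB·C·C
    A ↦ C
    B ↦ AB
    C ↦ A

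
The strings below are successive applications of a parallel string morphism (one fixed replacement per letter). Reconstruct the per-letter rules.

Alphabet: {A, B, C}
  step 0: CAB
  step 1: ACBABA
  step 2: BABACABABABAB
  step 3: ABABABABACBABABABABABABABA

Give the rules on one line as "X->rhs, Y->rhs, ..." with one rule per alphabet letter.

  step 2 ⇒ step 3: BABACABABABAB ⇒ A·BAB·A·BAB·AC·BAB·A·BAB·A·BAB·A·BAB·A
    A ↦ BAB
    B ↦ A
    C ↦ AC

A->BAB, B->A, C->AC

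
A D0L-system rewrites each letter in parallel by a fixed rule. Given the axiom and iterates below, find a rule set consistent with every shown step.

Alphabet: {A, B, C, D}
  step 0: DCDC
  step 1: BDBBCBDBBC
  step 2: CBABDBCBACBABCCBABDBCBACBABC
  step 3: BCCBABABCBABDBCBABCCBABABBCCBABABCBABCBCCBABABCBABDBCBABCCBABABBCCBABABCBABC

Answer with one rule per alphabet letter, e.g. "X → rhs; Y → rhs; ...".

A->BAB, B->CBA, C->BC, D->BDB

  step 2 ⇒ step 3: CBABDBCBACBABCCBABDBCBACBABC ⇒ BC·CBA·BAB·CBA·BDB·CBA·BC·CBA·BAB·BC·CBA·BAB·CBA·BC·BC·CBA·BAB·CBA·BDB·CBA·BC·CBA·BAB·BC·CBA·BAB·CBA·BC
    A ↦ BAB
    B ↦ CBA
    C ↦ BC
    D ↦ BDB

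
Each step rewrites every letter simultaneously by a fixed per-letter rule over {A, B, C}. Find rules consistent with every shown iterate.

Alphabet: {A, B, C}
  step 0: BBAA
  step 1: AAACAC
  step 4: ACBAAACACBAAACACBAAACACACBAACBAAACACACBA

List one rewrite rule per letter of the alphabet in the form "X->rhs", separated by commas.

A->AC, B->A, C->BA

  step 0 ⇒ step 1: BBAA ⇒ A·A·AC·AC
    A ↦ AC
    B ↦ A
    C ↦ BA  (constrained at step 1)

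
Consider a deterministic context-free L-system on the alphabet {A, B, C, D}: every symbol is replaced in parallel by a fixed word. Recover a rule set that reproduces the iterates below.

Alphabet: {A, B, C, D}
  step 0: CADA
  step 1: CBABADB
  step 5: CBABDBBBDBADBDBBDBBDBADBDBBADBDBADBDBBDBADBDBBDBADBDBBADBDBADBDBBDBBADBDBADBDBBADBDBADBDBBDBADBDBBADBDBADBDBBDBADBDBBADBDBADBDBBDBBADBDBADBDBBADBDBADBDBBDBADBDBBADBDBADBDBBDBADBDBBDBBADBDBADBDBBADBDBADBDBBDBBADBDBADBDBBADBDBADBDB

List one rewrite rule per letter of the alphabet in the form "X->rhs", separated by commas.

A->B, B->BDB, C->CBA, D->AD

  step 0 ⇒ step 1: CADA ⇒ CBA·B·AD·B
    A ↦ B
    C ↦ CBA
    D ↦ AD
    B ↦ BDB  (constrained at step 1)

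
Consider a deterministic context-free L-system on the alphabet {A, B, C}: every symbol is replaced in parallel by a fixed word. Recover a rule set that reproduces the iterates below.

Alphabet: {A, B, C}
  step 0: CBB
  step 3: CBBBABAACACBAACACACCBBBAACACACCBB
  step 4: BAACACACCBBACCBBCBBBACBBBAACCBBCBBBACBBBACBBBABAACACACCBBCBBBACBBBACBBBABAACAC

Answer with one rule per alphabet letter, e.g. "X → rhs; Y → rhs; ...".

  step 3 ⇒ step 4: CBBBABAACACBAACACACCBBBAACACACCBB ⇒ BA·AC·AC·AC·CBB·AC·CBB·CBB·BA·CBB·BA·AC·CBB·CBB·BA·CBB·BA·CBB·BA·BA·AC·AC·AC·CBB·CBB·BA·CBB·BA·CBB·BA·BA·AC·AC
    A ↦ CBB
    B ↦ AC
    C ↦ BA

A->CBB, B->AC, C->BA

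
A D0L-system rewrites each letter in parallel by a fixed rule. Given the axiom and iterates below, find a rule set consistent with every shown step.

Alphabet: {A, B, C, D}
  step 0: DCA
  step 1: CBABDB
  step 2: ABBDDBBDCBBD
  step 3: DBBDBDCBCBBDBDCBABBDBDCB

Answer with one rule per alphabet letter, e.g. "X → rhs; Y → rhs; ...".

  step 2 ⇒ step 3: ABBDDBBDCBBD ⇒ DB·BD·BD·CB·CB·BD·BD·CB·AB·BD·BD·CB
    A ↦ DB
    B ↦ BD
    C ↦ AB
    D ↦ CB

A->DB, B->BD, C->AB, D->CB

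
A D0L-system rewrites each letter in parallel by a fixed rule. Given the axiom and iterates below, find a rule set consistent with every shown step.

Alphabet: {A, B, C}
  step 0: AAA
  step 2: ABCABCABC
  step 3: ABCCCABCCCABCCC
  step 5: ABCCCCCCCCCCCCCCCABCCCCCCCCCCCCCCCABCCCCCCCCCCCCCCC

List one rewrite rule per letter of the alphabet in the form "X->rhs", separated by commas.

A->AB, B->C, C->CC

  step 2 ⇒ step 3: ABCABCABC ⇒ AB·C·CC·AB·C·CC·AB·C·CC
    A ↦ AB
    B ↦ C
    C ↦ CC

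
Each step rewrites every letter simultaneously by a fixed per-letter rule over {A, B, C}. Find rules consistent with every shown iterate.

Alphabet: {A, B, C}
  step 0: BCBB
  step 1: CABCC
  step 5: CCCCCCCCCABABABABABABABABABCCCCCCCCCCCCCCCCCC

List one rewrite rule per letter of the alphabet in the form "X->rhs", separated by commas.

  step 0 ⇒ step 1: BCBB ⇒ C·AB·C·C
    B ↦ C
    C ↦ AB
    A ↦ CC  (constrained at step 1)

A->CC, B->C, C->AB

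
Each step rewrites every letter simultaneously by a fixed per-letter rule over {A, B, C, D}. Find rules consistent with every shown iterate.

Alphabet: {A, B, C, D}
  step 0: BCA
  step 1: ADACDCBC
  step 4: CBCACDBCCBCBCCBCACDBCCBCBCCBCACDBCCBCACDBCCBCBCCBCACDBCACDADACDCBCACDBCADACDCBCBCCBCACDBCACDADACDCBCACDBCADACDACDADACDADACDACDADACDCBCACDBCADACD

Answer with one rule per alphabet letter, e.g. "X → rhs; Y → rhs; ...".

  step 0 ⇒ step 1: BCA ⇒ AD·ACD·CBC
    A ↦ CBC
    B ↦ AD
    C ↦ ACD
    D ↦ BC  (constrained at step 1)

A->CBC, B->AD, C->ACD, D->BC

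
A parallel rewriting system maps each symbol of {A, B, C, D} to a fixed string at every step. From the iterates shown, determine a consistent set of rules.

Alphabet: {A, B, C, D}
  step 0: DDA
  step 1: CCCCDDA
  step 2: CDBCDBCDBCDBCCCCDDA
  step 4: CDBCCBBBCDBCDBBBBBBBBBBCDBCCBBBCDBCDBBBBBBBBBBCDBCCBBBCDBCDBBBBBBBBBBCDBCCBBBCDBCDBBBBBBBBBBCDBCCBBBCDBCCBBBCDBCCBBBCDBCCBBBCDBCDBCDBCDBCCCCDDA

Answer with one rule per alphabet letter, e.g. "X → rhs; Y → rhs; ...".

  step 1 ⇒ step 2: CCCCDDA ⇒ CDB·CDB·CDB·CDB·CC·CC·DDA
    A ↦ DDA
    C ↦ CDB
    D ↦ CC
    B ↦ BBB  (constrained at step 2)

A->DDA, B->BBB, C->CDB, D->CC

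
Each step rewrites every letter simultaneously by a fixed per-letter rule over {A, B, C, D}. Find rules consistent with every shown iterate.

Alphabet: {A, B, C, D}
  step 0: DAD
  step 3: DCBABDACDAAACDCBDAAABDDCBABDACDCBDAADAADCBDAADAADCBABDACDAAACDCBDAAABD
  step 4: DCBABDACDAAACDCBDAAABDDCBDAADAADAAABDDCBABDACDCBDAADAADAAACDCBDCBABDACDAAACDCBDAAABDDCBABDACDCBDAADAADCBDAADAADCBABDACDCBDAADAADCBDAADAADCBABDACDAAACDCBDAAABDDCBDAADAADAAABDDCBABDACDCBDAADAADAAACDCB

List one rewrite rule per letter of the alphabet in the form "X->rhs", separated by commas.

  step 3 ⇒ step 4: DCBABDACDAAACDCBDAAABDDCBABDACDCBDAADAADCBDAADAADCBABDACDAAACDCBDAAABD ⇒ DCB·ABD·AC·DAA·AC·DCB·DAA·ABD·DCB·DAA·DAA·DAA·ABD·DCB·ABD·AC·DCB·DAA·DAA·DAA·AC·DCB·DCB·ABD·AC·DAA·AC·DCB·DAA·ABD·DCB·ABD·AC·DCB·DAA·DAA·DCB·DAA·DAA·DCB·ABD·AC·DCB·DAA·DAA·DCB·DAA·DAA·DCB·ABD·AC·DAA·AC·DCB·DAA·ABD·DCB·DAA·DAA·DAA·ABD·DCB·ABD·AC·DCB·DAA·DAA·DAA·AC·DCB
    A ↦ DAA
    B ↦ AC
    C ↦ ABD
    D ↦ DCB

A->DAA, B->AC, C->ABD, D->DCB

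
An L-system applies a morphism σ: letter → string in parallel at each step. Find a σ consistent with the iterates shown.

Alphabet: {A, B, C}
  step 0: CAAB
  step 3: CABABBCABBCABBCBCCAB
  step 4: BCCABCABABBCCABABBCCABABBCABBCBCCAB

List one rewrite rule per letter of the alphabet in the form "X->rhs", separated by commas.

  step 3 ⇒ step 4: CABABBCABBCABBCBCCAB ⇒ BC·C·AB·C·AB·AB·BC·C·AB·AB·BC·C·AB·AB·BC·AB·BC·BC·C·AB
    A ↦ C
    B ↦ AB
    C ↦ BC

A->C, B->AB, C->BC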